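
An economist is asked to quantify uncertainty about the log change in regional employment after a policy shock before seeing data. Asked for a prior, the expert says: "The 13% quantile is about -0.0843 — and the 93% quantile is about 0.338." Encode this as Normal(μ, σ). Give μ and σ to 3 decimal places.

μ = 0.098, σ = 0.162

For Normal(μ,σ), the p-quantile is μ + z_p·σ. Here z_{0.13} = -1.126, z_{0.93} = 1.476.
So -0.0843 = μ − 1.126σ and 0.338 = μ + 1.476σ.
Subtracting: σ = (0.338 − -0.0843)/(1.476 − (-1.126)) = 0.162.
Then μ = -0.0843 − (-1.126)·0.162 = 0.098.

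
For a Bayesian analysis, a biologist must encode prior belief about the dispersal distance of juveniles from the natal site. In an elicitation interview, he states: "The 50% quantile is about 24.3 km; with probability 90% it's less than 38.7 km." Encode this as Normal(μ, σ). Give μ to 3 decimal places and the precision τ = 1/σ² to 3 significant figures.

For Normal(μ,σ), the p-quantile is μ + z_p·σ. Here z_{0.5} = 0, z_{0.9} = 1.282.
So 24.3 = μ + 0σ and 38.7 = μ + 1.282σ.
Subtracting: σ = (38.7 − 24.3)/(1.282 − (0)) = 11.236.
Then μ = 24.3 − (0)·11.236 = 24.300.
Precision τ = 1/σ² = 1/11.24² = 0.00792.

μ = 24.300, τ = 0.00792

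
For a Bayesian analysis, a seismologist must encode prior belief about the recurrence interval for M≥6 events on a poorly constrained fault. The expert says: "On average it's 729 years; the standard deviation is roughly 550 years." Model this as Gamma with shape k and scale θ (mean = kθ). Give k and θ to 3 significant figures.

For Gamma(k, scale θ): mean = kθ, variance = kθ², so CV = 1/√k.
CV = SD/mean = 550/729 = 0.7545, hence k = 1/CV² = 1.76.
Then θ = mean/k = 729/1.76 = 415.

k ≈ 1.76, θ ≈ 415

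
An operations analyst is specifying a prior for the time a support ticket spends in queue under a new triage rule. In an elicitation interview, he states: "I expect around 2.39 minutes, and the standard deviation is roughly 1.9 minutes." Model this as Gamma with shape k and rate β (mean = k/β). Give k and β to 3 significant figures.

For Gamma(k, rate β): mean = k/β, variance = k/β², so CV = 1/√k.
CV = SD/mean = 1.9/2.39 = 0.795, hence k = 1/CV² = 1.58.
Then β = k/mean = 1.58/2.39 = 0.662.

k ≈ 1.58, β ≈ 0.662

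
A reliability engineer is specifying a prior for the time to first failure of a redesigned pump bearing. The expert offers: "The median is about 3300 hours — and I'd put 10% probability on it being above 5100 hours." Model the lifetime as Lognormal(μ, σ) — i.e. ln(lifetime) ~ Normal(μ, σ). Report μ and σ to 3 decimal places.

If T ~ Lognormal(μ,σ) then ln T ~ Normal(μ,σ), so the p-quantile of ln T is μ + z_p·σ.
ln(3300) = 8.102 and ln(5100) = 8.537; z_{0.5} = 0, z_{0.9} = 1.282.
σ = (8.537 − 8.102)/(1.282 − (0)) = 0.340.
μ = 8.102 − (0)·0.340 = 8.102.

μ ≈ 8.102, σ ≈ 0.340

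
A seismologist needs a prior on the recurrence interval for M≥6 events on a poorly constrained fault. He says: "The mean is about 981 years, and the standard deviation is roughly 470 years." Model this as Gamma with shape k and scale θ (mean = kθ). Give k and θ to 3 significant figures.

k ≈ 4.36, θ ≈ 225

For Gamma(k, scale θ): mean = kθ, variance = kθ², so CV = 1/√k.
CV = SD/mean = 470/981 = 0.4791, hence k = 1/CV² = 4.36.
Then θ = mean/k = 981/4.36 = 225.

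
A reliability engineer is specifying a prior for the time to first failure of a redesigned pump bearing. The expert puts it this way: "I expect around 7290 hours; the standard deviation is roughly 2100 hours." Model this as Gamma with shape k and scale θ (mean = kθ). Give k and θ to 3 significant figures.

k ≈ 12.1, θ ≈ 605

For Gamma(k, scale θ): mean = kθ, variance = kθ², so CV = 1/√k.
CV = SD/mean = 2100/7290 = 0.2881, hence k = 1/CV² = 12.1.
Then θ = mean/k = 7290/12.1 = 605.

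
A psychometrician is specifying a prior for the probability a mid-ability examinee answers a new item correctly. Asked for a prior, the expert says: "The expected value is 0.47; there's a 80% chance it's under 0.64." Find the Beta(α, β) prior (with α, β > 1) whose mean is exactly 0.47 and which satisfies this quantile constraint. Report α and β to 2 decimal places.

With mean 0.47 fixed, write α = 0.47s, β = 0.53s where s = α+β.
Need P(θ < 0.64) = 0.8 under Beta(0.47s, 0.53s). Normal approximation: (q−m)/√(m(1−m)/s) ≈ z_{0.8} = 0.842, so s ≈ 0.47·0.53·(0.842)²/(0.64−0.47)² = 6.1.
At s = 6.1: P(θ<0.64) ≈ 0.799. Adjusting to match 0.8 gives s ≈ 6.16.
So α = 0.47·6.16 ≈ 2.90, β = 0.53·6.16 ≈ 3.27.

α ≈ 2.90, β ≈ 3.27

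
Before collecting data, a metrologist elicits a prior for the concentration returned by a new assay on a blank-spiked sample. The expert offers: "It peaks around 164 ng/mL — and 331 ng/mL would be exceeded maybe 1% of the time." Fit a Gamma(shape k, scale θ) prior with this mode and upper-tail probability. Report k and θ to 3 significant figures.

Gamma(k,θ) with k>1 has mode (k−1)θ, so θ = 164/(k−1).
Need P(X < 331) = 0.99 with θ tied to k this way. Start at k = 2, θ = 164: P(X<331) ≈ 0.599.
Too low — raise k to concentrate. Iterating converges to k ≈ 10.9.
Then θ = 164/(10.9−1) ≈ 16.5.

k ≈ 10.9, θ ≈ 16.5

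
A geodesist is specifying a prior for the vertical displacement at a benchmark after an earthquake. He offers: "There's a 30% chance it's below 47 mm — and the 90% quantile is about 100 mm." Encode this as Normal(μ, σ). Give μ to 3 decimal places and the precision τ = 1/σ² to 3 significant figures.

The p-quantile of Normal(μ,σ) is μ + z_p·σ, with z_{0.3} = -0.5244 and z_{0.9} = 1.282.
Eliminate σ: μ = (z₂·x₁ − z₁·x₂)/(z₂ − z₁) = (1.282·47 − (-0.5244)·100)/1.806 = 62.390.
Then σ = (x₂ − x₁)/(z₂ − z₁) = (100 − 47)/1.806 = 29.347.
Precision τ = 1/σ² = 1/29.35² = 0.00116.

μ = 62.390, τ = 0.00116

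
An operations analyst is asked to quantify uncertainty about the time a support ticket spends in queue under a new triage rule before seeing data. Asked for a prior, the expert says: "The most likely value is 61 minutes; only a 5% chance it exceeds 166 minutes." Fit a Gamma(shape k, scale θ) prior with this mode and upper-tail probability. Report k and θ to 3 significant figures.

Gamma(k,θ) with k>1 has mode (k−1)θ, so θ = 61/(k−1).
Need P(X < 166) = 0.95 with θ tied to k this way. Start at k = 2, θ = 61: P(X<166) ≈ 0.755.
Too low — raise k to concentrate. Iterating converges to k ≈ 3.68.
Then θ = 61/(3.68−1) ≈ 22.8.

k ≈ 3.68, θ ≈ 22.8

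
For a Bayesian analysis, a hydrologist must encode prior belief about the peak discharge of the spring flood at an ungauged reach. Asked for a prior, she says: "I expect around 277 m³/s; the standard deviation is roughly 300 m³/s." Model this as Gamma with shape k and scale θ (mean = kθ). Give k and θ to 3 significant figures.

k ≈ 0.853, θ ≈ 325

For Gamma(k, scale θ): mean = kθ, variance = kθ², so CV = 1/√k.
CV = SD/mean = 300/277 = 1.083, hence k = 1/CV² = 0.853.
Then θ = mean/k = 277/0.853 = 325.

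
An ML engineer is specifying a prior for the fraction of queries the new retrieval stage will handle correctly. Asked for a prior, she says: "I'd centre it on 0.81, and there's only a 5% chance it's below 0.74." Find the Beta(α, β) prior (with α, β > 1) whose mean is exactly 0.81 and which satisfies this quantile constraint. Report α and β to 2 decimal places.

With mean 0.81 fixed, write α = 0.81s, β = 0.19s where s = α+β.
Need P(θ < 0.74) = 0.05 under Beta(0.81s, 0.19s). Normal approximation: (q−m)/√(m(1−m)/s) ≈ z_{0.05} = -1.64, so s ≈ 0.81·0.19·(-1.64)²/(0.74−0.81)² = 85.0.
At s = 85.0: P(θ<0.74) ≈ 0.058. Adjusting to match 0.05 gives s ≈ 93.51.
So α = 0.81·93.51 ≈ 75.74, β = 0.19·93.51 ≈ 17.77.

α ≈ 75.74, β ≈ 17.77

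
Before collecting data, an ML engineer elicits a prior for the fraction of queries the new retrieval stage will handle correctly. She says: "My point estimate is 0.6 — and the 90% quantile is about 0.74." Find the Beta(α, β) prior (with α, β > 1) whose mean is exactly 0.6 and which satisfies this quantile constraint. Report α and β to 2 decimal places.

α ≈ 11.42, β ≈ 7.61

With mean 0.6 fixed, write α = 0.6s, β = 0.4s where s = α+β.
Need P(θ < 0.74) = 0.9 under Beta(0.6s, 0.4s). Normal approximation: (q−m)/√(m(1−m)/s) ≈ z_{0.9} = 1.28, so s ≈ 0.6·0.4·(1.28)²/(0.74−0.6)² = 20.1.
At s = 20.1: P(θ<0.74) ≈ 0.907. Adjusting to match 0.9 gives s ≈ 19.04.
So α = 0.6·19.04 ≈ 11.42, β = 0.4·19.04 ≈ 7.61.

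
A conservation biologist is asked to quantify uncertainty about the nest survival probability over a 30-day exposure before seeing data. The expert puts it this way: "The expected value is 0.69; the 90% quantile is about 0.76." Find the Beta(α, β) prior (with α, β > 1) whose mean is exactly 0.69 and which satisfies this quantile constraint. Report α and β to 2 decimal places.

With mean 0.69 fixed, write α = 0.69s, β = 0.31s where s = α+β.
Need P(θ < 0.76) = 0.9 under Beta(0.69s, 0.31s). Normal approximation: (q−m)/√(m(1−m)/s) ≈ z_{0.9} = 1.28, so s ≈ 0.69·0.31·(1.28)²/(0.76−0.69)² = 71.7.
At s = 71.7: P(θ<0.76) ≈ 0.905. Adjusting to match 0.9 gives s ≈ 68.75.
So α = 0.69·68.75 ≈ 47.44, β = 0.31·68.75 ≈ 21.31.

α ≈ 47.44, β ≈ 21.31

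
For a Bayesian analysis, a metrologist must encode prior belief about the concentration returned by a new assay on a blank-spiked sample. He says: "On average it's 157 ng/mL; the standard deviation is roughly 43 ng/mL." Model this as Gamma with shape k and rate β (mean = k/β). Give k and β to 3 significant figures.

For Gamma(k, rate β): mean = k/β, variance = k/β², so CV = 1/√k.
CV = SD/mean = 43/157 = 0.2739, hence k = 1/CV² = 13.3.
Then β = k/mean = 13.3/157 = 0.0849.

k ≈ 13.3, β ≈ 0.0849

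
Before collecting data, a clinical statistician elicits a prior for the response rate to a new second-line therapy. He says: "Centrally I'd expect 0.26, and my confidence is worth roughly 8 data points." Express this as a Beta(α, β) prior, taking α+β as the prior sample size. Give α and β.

α = 2.08, β = 5.92

Under the effective-sample-size interpretation, Beta(α, β) has prior mean α/(α+β) and prior sample size α+β.
So α+β = 8 and α/(α+β) = 0.26, giving α = 0.26·8 = 2.08 and β = 8 − 2.08 = 5.92.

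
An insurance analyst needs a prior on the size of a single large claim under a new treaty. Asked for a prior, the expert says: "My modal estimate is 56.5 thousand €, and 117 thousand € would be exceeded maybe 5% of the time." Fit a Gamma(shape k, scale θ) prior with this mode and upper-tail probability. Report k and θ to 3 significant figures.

k ≈ 6.22, θ ≈ 10.8

Gamma(k,θ) with k>1 has mode (k−1)θ, so θ = 56.5/(k−1).
Need P(X < 117) = 0.95 with θ tied to k this way. Start at k = 2, θ = 56.5: P(X<117) ≈ 0.613.
Too low — raise k to concentrate. Iterating converges to k ≈ 6.22.
Then θ = 56.5/(6.22−1) ≈ 10.8.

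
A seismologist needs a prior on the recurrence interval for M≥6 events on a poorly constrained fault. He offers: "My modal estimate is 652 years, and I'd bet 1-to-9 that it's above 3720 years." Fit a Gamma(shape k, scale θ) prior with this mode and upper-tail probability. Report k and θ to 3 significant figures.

Gamma(k,θ) with k>1 has mode (k−1)θ, so θ = 652/(k−1).
Need P(X < 3720) = 0.9 with θ tied to k this way. Start at k = 2, θ = 652: P(X<3720) ≈ 0.978.
Too high — lower k to spread out. Iterating converges to k ≈ 1.57.
Then θ = 652/(1.57−1) ≈ 1150.

k ≈ 1.57, θ ≈ 1150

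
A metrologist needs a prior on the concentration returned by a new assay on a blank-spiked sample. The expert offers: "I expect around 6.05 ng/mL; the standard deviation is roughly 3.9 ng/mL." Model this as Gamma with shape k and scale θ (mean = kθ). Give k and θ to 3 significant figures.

k ≈ 2.41, θ ≈ 2.51

For Gamma(k, scale θ): mean = kθ, variance = kθ², so CV = 1/√k.
CV = SD/mean = 3.9/6.05 = 0.6446, hence k = 1/CV² = 2.41.
Then θ = mean/k = 6.05/2.41 = 2.51.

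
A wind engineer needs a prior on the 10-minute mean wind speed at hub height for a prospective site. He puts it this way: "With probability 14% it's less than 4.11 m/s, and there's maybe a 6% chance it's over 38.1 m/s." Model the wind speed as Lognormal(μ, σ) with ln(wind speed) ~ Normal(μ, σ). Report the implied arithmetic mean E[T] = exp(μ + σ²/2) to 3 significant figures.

E[T] ≈ 14.6 m/s

If T ~ Lognormal(μ,σ) then ln T ~ Normal(μ,σ), so the p-quantile of ln T is μ + z_p·σ.
ln(4.11) = 1.413 and ln(38.1) = 3.64; z_{0.14} = -1.08, z_{0.94} = 1.555.
σ = (3.64 − 1.413)/(1.555 − (-1.08)) = 0.845.
μ = 1.413 − (-1.08)·0.845 = 2.326.
E[T] = exp(μ + σ²/2) = exp(2.326 + 0.3571) = 14.6 m/s.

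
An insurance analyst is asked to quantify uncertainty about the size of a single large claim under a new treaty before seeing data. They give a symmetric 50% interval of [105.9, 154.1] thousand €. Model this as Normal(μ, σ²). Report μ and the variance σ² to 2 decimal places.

A symmetric 50% interval runs μ ± z·σ with z = 0.6745.
Half-width = 24.1, so σ = 24.1/0.6745 = 35.731 and σ² = 1276.68.
μ is the interval midpoint, 130.00.

μ = 130.00, σ² = 1276.68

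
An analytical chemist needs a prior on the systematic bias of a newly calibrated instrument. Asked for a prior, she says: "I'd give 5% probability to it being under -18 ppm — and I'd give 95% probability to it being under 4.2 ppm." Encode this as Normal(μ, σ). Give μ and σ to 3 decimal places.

μ = -6.900, σ = 6.748

For Normal(μ,σ), the p-quantile is μ + z_p·σ. Here z_{0.05} = -1.645, z_{0.95} = 1.645.
So -18 = μ − 1.645σ and 4.2 = μ + 1.645σ.
Subtracting: σ = (4.2 − -18)/(1.645 − (-1.645)) = 6.748.
Then μ = -18 − (-1.645)·6.748 = -6.900.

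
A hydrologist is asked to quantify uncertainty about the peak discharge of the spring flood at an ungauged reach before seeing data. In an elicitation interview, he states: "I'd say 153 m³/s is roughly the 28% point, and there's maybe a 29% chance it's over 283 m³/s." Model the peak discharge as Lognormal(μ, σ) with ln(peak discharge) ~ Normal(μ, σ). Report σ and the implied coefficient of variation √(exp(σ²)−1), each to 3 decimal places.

If T ~ Lognormal(μ,σ) then ln T ~ Normal(μ,σ), so the p-quantile of ln T is μ + z_p·σ.
ln(153) = 5.03 and ln(283) = 5.645; z_{0.28} = -0.5828, z_{0.71} = 0.5534.
σ = (5.645 − 5.03)/(0.5534 − (-0.5828)) = 0.541.
μ = 5.03 − (-0.5828)·0.541 = 5.346.
CV = √(exp(σ²)−1) = √(exp(0.2930)−1) = 0.583.

σ ≈ 0.541, CV ≈ 0.583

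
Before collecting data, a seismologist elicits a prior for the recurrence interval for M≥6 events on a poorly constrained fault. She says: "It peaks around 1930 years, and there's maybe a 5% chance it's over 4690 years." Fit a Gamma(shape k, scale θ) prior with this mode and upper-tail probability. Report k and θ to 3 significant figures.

Gamma(k,θ) with k>1 has mode (k−1)θ, so θ = 1930/(k−1).
Need P(X < 4690) = 0.95 with θ tied to k this way. Start at k = 2, θ = 1930: P(X<4690) ≈ 0.698.
Too low — raise k to concentrate. Iterating converges to k ≈ 4.46.
Then θ = 1930/(4.46−1) ≈ 559.

k ≈ 4.46, θ ≈ 559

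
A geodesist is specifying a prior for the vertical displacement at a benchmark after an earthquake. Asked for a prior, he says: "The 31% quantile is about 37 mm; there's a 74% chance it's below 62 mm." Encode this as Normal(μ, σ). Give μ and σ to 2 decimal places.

μ = 47.88, σ = 21.95

For Normal(μ,σ), the p-quantile is μ + z_p·σ. Here z_{0.31} = -0.4959, z_{0.74} = 0.6433.
So 37 = μ − 0.4959σ and 62 = μ + 0.6433σ.
Subtracting: σ = (62 − 37)/(0.6433 − (-0.4959)) = 21.95.
Then μ = 37 − (-0.4959)·21.95 = 47.88.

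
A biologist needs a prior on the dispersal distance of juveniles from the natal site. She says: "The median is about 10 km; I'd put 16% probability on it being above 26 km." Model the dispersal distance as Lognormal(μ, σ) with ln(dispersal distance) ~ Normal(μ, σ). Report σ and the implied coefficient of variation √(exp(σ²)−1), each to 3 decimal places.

σ ≈ 0.961, CV ≈ 1.232

If T ~ Lognormal(μ,σ) then ln T ~ Normal(μ,σ), so the p-quantile of ln T is μ + z_p·σ.
ln(10) = 2.303 and ln(26) = 3.258; z_{0.5} = 0, z_{0.84} = 0.9945.
σ = (3.258 − 2.303)/(0.9945 − (0)) = 0.961.
μ = 2.303 − (0)·0.961 = 2.303.
CV = √(exp(σ²)−1) = √(exp(0.9232)−1) = 1.232.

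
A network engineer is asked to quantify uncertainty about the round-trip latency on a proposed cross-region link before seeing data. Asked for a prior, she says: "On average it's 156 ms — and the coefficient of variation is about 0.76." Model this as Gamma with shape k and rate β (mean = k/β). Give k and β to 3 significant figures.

k ≈ 1.73, β ≈ 0.0111

For Gamma(k, rate β): mean = k/β, variance = k/β², so CV = 1/√k.
CV = 0.76, hence k = 1/CV² = 1.73.
Then β = k/mean = 1.73/156 = 0.0111.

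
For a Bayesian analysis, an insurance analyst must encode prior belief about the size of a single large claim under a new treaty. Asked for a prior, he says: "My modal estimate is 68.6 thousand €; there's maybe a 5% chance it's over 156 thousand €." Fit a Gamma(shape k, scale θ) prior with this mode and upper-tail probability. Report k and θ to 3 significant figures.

Gamma(k,θ) with k>1 has mode (k−1)θ, so θ = 68.6/(k−1).
Need P(X < 156) = 0.95 with θ tied to k this way. Start at k = 2, θ = 68.6: P(X<156) ≈ 0.663.
Too low — raise k to concentrate. Iterating converges to k ≈ 5.06.
Then θ = 68.6/(5.06−1) ≈ 16.9.

k ≈ 5.06, θ ≈ 16.9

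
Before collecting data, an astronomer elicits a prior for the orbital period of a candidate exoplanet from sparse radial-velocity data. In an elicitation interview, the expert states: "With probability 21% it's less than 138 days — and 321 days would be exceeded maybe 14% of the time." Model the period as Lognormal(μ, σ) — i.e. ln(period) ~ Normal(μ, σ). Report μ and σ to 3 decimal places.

If T ~ Lognormal(μ,σ) then ln T ~ Normal(μ,σ), so the p-quantile of ln T is μ + z_p·σ.
ln(138) = 4.927 and ln(321) = 5.771; z_{0.21} = -0.8064, z_{0.86} = 1.08.
σ = (5.771 − 4.927)/(1.08 − (-0.8064)) = 0.447.
μ = 4.927 − (-0.8064)·0.447 = 5.288.

μ ≈ 5.288, σ ≈ 0.447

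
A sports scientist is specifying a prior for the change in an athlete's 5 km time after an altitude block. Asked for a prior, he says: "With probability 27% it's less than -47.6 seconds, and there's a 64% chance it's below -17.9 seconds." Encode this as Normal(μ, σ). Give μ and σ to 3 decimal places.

μ = -28.861, σ = 30.578

For Normal(μ,σ), the p-quantile is μ + z_p·σ. Here z_{0.27} = -0.6128, z_{0.64} = 0.3585.
So -47.6 = μ − 0.6128σ and -17.9 = μ + 0.3585σ.
Subtracting: σ = (-17.9 − -47.6)/(0.3585 − (-0.6128)) = 30.578.
Then μ = -47.6 − (-0.6128)·30.578 = -28.861.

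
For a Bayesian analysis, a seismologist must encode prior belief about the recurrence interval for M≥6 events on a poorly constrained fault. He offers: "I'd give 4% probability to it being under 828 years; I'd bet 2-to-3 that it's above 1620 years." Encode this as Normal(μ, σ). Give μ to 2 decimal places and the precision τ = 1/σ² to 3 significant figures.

μ = 1519.88, τ = 6.4e-06

The p-quantile of Normal(μ,σ) is μ + z_p·σ, with z_{0.04} = -1.751 and z_{0.6} = 0.2533.
Eliminate σ: μ = (z₂·x₁ − z₁·x₂)/(z₂ − z₁) = (0.2533·828 − (-1.751)·1620)/2.004 = 1519.88.
Then σ = (x₂ − x₁)/(z₂ − z₁) = (1620 − 828)/2.004 = 395.20.
Precision τ = 1/σ² = 1/395.2² = 6.4e-06.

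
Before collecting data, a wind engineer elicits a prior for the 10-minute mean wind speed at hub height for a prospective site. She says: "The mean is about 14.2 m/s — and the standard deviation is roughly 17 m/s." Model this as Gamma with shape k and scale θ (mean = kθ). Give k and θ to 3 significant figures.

k ≈ 0.698, θ ≈ 20.4

For Gamma(k, scale θ): mean = kθ, variance = kθ², so CV = 1/√k.
CV = SD/mean = 17/14.2 = 1.197, hence k = 1/CV² = 0.698.
Then θ = mean/k = 14.2/0.698 = 20.4.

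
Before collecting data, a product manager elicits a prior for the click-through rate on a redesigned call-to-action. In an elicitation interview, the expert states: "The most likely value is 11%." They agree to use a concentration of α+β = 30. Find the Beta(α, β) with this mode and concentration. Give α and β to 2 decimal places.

α = 4.08, β = 25.92

For α,β > 1 the Beta mode is (α−1)/(α+β−2). With α+β = 30, the mode is (α−1)/28.
Set (α−1)/28 = 0.11 → α = 1 + 0.11·28 = 4.08.
β = 30 − α = 25.92.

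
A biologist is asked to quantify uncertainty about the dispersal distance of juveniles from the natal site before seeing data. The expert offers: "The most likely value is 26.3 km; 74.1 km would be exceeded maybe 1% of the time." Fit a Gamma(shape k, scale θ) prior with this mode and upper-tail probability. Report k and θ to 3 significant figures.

Gamma(k,θ) with k>1 has mode (k−1)θ, so θ = 26.3/(k−1).
Need P(X < 74.1) = 0.99 with θ tied to k this way. Start at k = 2, θ = 26.3: P(X<74.1) ≈ 0.772.
Too low — raise k to concentrate. Iterating converges to k ≈ 5.26.
Then θ = 26.3/(5.26−1) ≈ 6.18.

k ≈ 5.26, θ ≈ 6.18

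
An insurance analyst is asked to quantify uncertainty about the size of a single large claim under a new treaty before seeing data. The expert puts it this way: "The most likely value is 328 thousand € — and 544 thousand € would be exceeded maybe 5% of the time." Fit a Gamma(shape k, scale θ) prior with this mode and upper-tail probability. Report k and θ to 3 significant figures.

k ≈ 11.9, θ ≈ 30.1

Gamma(k,θ) with k>1 has mode (k−1)θ, so θ = 328/(k−1).
Need P(X < 544) = 0.95 with θ tied to k this way. Start at k = 2, θ = 328: P(X<544) ≈ 0.494.
Too low — raise k to concentrate. Iterating converges to k ≈ 11.9.
Then θ = 328/(11.9−1) ≈ 30.1.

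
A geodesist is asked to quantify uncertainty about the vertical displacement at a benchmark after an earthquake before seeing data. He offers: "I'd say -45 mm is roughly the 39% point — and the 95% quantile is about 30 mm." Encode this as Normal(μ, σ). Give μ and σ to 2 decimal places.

For Normal(μ,σ), the p-quantile is μ + z_p·σ. Here z_{0.39} = -0.2793, z_{0.95} = 1.645.
So -45 = μ − 0.2793σ and 30 = μ + 1.645σ.
Subtracting: σ = (30 − -45)/(1.645 − (-0.2793)) = 38.98.
Then μ = -45 − (-0.2793)·38.98 = -34.11.

μ = -34.11, σ = 38.98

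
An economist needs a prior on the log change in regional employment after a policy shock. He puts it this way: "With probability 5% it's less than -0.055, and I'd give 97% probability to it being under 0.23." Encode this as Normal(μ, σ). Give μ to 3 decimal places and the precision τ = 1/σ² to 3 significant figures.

For Normal(μ,σ), the p-quantile is μ + z_p·σ. Here z_{0.05} = -1.645, z_{0.97} = 1.881.
So -0.055 = μ − 1.645σ and 0.23 = μ + 1.881σ.
Subtracting: σ = (0.23 − -0.055)/(1.881 − (-1.645)) = 0.081.
Then μ = -0.055 − (-1.645)·0.081 = 0.078.
Precision τ = 1/σ² = 1/0.08084² = 153.

μ = 0.078, τ = 153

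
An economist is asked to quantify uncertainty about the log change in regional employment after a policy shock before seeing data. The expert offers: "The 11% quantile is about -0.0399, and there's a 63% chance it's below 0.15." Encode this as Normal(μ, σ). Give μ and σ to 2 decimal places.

μ = 0.11, σ = 0.12

The p-quantile of Normal(μ,σ) is μ + z_p·σ, with z_{0.11} = -1.227 and z_{0.63} = 0.3319.
Eliminate σ: μ = (z₂·x₁ − z₁·x₂)/(z₂ − z₁) = (0.3319·-0.0399 − (-1.227)·0.15)/1.558 = 0.11.
Then σ = (x₂ − x₁)/(z₂ − z₁) = (0.15 − -0.0399)/1.558 = 0.12.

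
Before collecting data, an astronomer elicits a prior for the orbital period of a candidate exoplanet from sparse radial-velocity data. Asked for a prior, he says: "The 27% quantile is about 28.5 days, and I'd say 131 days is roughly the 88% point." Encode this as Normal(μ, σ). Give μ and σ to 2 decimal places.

For Normal(μ,σ), the p-quantile is μ + z_p·σ. Here z_{0.27} = -0.6128, z_{0.88} = 1.175.
So 28.5 = μ − 0.6128σ and 131 = μ + 1.175σ.
Subtracting: σ = (131 − 28.5)/(1.175 − (-0.6128)) = 57.33.
Then μ = 28.5 − (-0.6128)·57.33 = 63.63.

μ = 63.63, σ = 57.33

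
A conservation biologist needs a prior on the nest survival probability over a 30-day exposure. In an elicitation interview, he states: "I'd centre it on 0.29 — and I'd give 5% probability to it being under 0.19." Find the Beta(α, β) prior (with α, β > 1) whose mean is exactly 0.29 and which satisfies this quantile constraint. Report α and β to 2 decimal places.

α ≈ 14.38, β ≈ 35.20

With mean 0.29 fixed, write α = 0.29s, β = 0.71s where s = α+β.
Need P(θ < 0.19) = 0.05 under Beta(0.29s, 0.71s). Normal approximation: (q−m)/√(m(1−m)/s) ≈ z_{0.05} = -1.64, so s ≈ 0.29·0.71·(-1.64)²/(0.19−0.29)² = 55.7.
At s = 55.7: P(θ<0.19) ≈ 0.040. Adjusting to match 0.05 gives s ≈ 49.58.
So α = 0.29·49.58 ≈ 14.38, β = 0.71·49.58 ≈ 35.20.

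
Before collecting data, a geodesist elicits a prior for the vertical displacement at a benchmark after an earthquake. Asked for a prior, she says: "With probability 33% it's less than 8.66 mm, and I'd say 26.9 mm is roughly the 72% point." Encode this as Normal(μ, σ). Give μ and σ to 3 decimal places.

For Normal(μ,σ), the p-quantile is μ + z_p·σ. Here z_{0.33} = -0.4399, z_{0.72} = 0.5828.
So 8.66 = μ − 0.4399σ and 26.9 = μ + 0.5828σ.
Subtracting: σ = (26.9 − 8.66)/(0.5828 − (-0.4399)) = 17.834.
Then μ = 8.66 − (-0.4399)·17.834 = 16.505.

μ = 16.505, σ = 17.834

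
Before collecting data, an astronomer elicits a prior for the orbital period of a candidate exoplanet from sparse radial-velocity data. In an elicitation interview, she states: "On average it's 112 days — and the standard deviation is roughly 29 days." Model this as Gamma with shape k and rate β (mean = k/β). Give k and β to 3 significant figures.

For Gamma(k, rate β): mean = k/β, variance = k/β², so CV = 1/√k.
CV = SD/mean = 29/112 = 0.2589, hence k = 1/CV² = 14.9.
Then β = k/mean = 14.9/112 = 0.133.

k ≈ 14.9, β ≈ 0.133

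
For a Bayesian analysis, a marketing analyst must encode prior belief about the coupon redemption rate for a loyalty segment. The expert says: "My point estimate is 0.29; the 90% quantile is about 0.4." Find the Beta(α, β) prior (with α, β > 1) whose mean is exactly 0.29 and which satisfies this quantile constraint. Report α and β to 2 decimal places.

α ≈ 8.43, β ≈ 20.64

With mean 0.29 fixed, write α = 0.29s, β = 0.71s where s = α+β.
Need P(θ < 0.4) = 0.9 under Beta(0.29s, 0.71s). Normal approximation: (q−m)/√(m(1−m)/s) ≈ z_{0.9} = 1.28, so s ≈ 0.29·0.71·(1.28)²/(0.4−0.29)² = 27.9.
At s = 27.9: P(θ<0.4) ≈ 0.896. Adjusting to match 0.9 gives s ≈ 29.07.
So α = 0.29·29.07 ≈ 8.43, β = 0.71·29.07 ≈ 20.64.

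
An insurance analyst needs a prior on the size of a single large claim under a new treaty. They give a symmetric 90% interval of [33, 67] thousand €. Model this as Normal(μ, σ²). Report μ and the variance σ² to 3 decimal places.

A symmetric 90% interval runs μ ± z·σ with z = 1.645.
Half-width = 17, so σ = 17/1.645 = 10.3353 and σ² = 106.818.
μ is the interval midpoint, 50.000.

μ = 50.000, σ² = 106.818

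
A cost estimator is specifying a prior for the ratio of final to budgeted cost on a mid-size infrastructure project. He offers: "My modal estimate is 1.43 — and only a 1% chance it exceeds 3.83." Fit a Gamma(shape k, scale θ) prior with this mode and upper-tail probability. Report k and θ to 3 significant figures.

k ≈ 5.76, θ ≈ 0.3

Gamma(k,θ) with k>1 has mode (k−1)θ, so θ = 1.43/(k−1).
Need P(X < 3.83) = 0.99 with θ tied to k this way. Start at k = 2, θ = 1.43: P(X<3.83) ≈ 0.747.
Too low — raise k to concentrate. Iterating converges to k ≈ 5.76.
Then θ = 1.43/(5.76−1) ≈ 0.3.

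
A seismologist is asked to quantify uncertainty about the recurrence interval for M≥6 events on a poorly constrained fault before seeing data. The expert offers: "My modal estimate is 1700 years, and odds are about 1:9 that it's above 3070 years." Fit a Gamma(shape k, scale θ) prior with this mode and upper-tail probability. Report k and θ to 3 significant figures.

k ≈ 6.45, θ ≈ 312

Gamma(k,θ) with k>1 has mode (k−1)θ, so θ = 1700/(k−1).
Need P(X < 3070) = 0.9 with θ tied to k this way. Start at k = 2, θ = 1700: P(X<3070) ≈ 0.539.
Too low — raise k to concentrate. Iterating converges to k ≈ 6.45.
Then θ = 1700/(6.45−1) ≈ 312.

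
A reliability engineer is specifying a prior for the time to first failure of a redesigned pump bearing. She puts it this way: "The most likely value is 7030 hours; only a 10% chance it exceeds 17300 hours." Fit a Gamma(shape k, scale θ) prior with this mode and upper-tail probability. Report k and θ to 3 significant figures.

k ≈ 3.37, θ ≈ 2970

Gamma(k,θ) with k>1 has mode (k−1)θ, so θ = 7030/(k−1).
Need P(X < 17300) = 0.9 with θ tied to k this way. Start at k = 2, θ = 7030: P(X<17300) ≈ 0.705.
Too low — raise k to concentrate. Iterating converges to k ≈ 3.37.
Then θ = 7030/(3.37−1) ≈ 2970.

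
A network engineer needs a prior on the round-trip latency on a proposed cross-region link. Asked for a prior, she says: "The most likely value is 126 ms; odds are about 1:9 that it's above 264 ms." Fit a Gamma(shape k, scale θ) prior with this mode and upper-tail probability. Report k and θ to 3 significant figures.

k ≈ 4.51, θ ≈ 35.9

Gamma(k,θ) with k>1 has mode (k−1)θ, so θ = 126/(k−1).
Need P(X < 264) = 0.9 with θ tied to k this way. Start at k = 2, θ = 126: P(X<264) ≈ 0.619.
Too low — raise k to concentrate. Iterating converges to k ≈ 4.51.
Then θ = 126/(4.51−1) ≈ 35.9.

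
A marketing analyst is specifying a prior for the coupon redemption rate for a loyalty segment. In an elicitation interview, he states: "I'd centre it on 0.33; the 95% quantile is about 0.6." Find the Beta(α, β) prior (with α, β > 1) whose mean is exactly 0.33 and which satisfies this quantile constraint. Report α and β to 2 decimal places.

α ≈ 2.88, β ≈ 5.85

With mean 0.33 fixed, write α = 0.33s, β = 0.67s where s = α+β.
Need P(θ < 0.6) = 0.95 under Beta(0.33s, 0.67s). Normal approximation: (q−m)/√(m(1−m)/s) ≈ z_{0.95} = 1.64, so s ≈ 0.33·0.67·(1.64)²/(0.6−0.33)² = 8.2.
At s = 8.2: P(θ<0.6) ≈ 0.945. Adjusting to match 0.95 gives s ≈ 8.74.
So α = 0.33·8.74 ≈ 2.88, β = 0.67·8.74 ≈ 5.85.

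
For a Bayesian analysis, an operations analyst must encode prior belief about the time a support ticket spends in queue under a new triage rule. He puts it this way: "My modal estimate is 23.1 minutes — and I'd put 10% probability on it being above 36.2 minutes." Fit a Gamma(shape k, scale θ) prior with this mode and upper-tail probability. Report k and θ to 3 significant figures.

Gamma(k,θ) with k>1 has mode (k−1)θ, so θ = 23.1/(k−1).
Need P(X < 36.2) = 0.9 with θ tied to k this way. Start at k = 2, θ = 23.1: P(X<36.2) ≈ 0.464.
Too low — raise k to concentrate. Iterating converges to k ≈ 10.3.
Then θ = 23.1/(10.3−1) ≈ 2.49.

k ≈ 10.3, θ ≈ 2.49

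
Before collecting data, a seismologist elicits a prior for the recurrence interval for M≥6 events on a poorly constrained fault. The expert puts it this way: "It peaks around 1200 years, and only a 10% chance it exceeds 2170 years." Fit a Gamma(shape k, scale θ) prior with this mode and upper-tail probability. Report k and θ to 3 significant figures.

k ≈ 6.43, θ ≈ 221

Gamma(k,θ) with k>1 has mode (k−1)θ, so θ = 1200/(k−1).
Need P(X < 2170) = 0.9 with θ tied to k this way. Start at k = 2, θ = 1200: P(X<2170) ≈ 0.540.
Too low — raise k to concentrate. Iterating converges to k ≈ 6.43.
Then θ = 1200/(6.43−1) ≈ 221.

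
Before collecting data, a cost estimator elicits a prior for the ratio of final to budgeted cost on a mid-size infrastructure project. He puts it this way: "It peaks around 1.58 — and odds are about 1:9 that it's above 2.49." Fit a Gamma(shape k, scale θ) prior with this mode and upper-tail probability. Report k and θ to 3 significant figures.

Gamma(k,θ) with k>1 has mode (k−1)θ, so θ = 1.58/(k−1).
Need P(X < 2.49) = 0.9 with θ tied to k this way. Start at k = 2, θ = 1.58: P(X<2.49) ≈ 0.467.
Too low — raise k to concentrate. Iterating converges to k ≈ 10.1.
Then θ = 1.58/(10.1−1) ≈ 0.174.

k ≈ 10.1, θ ≈ 0.174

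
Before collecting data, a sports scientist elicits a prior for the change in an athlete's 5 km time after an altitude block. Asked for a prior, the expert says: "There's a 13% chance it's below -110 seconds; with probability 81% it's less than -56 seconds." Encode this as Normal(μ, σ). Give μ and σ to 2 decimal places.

μ = -79.65, σ = 26.94

For Normal(μ,σ), the p-quantile is μ + z_p·σ. Here z_{0.13} = -1.126, z_{0.81} = 0.8779.
So -110 = μ − 1.126σ and -56 = μ + 0.8779σ.
Subtracting: σ = (-56 − -110)/(0.8779 − (-1.126)) = 26.94.
Then μ = -110 − (-1.126)·26.94 = -79.65.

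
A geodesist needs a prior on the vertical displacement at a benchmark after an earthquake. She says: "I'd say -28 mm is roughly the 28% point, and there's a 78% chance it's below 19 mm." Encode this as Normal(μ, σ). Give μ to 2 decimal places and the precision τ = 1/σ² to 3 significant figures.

The p-quantile of Normal(μ,σ) is μ + z_p·σ, with z_{0.28} = -0.5828 and z_{0.78} = 0.7722.
Eliminate σ: μ = (z₂·x₁ − z₁·x₂)/(z₂ − z₁) = (0.7722·-28 − (-0.5828)·19)/1.355 = -7.78.
Then σ = (x₂ − x₁)/(z₂ − z₁) = (19 − -28)/1.355 = 34.69.
Precision τ = 1/σ² = 1/34.69² = 0.000831.

μ = -7.78, τ = 0.000831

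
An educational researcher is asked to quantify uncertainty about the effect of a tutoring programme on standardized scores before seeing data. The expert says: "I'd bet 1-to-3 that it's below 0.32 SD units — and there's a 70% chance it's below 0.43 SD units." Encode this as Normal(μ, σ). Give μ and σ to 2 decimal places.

The p-quantile of Normal(μ,σ) is μ + z_p·σ, with z_{0.25} = -0.6745 and z_{0.7} = 0.5244.
Eliminate σ: μ = (z₂·x₁ − z₁·x₂)/(z₂ − z₁) = (0.5244·0.32 − (-0.6745)·0.43)/1.199 = 0.38.
Then σ = (x₂ − x₁)/(z₂ − z₁) = (0.43 − 0.32)/1.199 = 0.09.

μ = 0.38, σ = 0.09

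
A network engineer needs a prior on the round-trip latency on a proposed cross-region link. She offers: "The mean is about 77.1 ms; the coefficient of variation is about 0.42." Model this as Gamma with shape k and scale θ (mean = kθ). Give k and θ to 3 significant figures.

k ≈ 5.67, θ ≈ 13.6

For Gamma(k, scale θ): mean = kθ, variance = kθ², so CV = 1/√k.
CV = 0.42, hence k = 1/CV² = 5.67.
Then θ = mean/k = 77.1/5.67 = 13.6.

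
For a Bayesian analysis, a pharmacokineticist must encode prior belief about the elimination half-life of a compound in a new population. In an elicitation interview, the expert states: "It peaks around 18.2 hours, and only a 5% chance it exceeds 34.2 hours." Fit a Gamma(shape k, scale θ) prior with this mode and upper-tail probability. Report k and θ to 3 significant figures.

k ≈ 7.99, θ ≈ 2.6

Gamma(k,θ) with k>1 has mode (k−1)θ, so θ = 18.2/(k−1).
Need P(X < 34.2) = 0.95 with θ tied to k this way. Start at k = 2, θ = 18.2: P(X<34.2) ≈ 0.560.
Too low — raise k to concentrate. Iterating converges to k ≈ 7.99.
Then θ = 18.2/(7.99−1) ≈ 2.6.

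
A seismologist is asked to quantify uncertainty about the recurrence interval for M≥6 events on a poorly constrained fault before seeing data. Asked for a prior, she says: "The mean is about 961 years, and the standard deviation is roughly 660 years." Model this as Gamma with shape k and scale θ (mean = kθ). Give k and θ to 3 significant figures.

k ≈ 2.12, θ ≈ 453

For Gamma(k, scale θ): mean = kθ, variance = kθ², so CV = 1/√k.
CV = SD/mean = 660/961 = 0.6868, hence k = 1/CV² = 2.12.
Then θ = mean/k = 961/2.12 = 453.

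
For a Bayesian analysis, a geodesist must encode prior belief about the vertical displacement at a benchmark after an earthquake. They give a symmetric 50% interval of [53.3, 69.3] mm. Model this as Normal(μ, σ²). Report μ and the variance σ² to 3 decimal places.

μ = 61.300, σ² = 140.679

A symmetric 50% interval runs μ ± z·σ with z = 0.6745.
Half-width = 8, so σ = 8/0.6745 = 11.8608 and σ² = 140.679.
μ is the interval midpoint, 61.300.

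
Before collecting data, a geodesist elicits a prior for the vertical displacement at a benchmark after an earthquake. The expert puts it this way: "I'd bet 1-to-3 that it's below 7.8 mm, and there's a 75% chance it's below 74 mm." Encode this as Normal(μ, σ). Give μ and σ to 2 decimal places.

μ = 40.90, σ = 49.07

For Normal(μ,σ), the p-quantile is μ + z_p·σ. Here z_{0.25} = -0.6745, z_{0.75} = 0.6745.
So 7.8 = μ − 0.6745σ and 74 = μ + 0.6745σ.
Subtracting: σ = (74 − 7.8)/(0.6745 − (-0.6745)) = 49.07.
Then μ = 7.8 − (-0.6745)·49.07 = 40.90.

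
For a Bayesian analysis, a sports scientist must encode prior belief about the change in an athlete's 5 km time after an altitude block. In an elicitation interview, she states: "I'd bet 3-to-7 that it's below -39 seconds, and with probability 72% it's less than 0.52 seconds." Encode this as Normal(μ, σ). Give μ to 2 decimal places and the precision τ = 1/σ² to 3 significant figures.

The p-quantile of Normal(μ,σ) is μ + z_p·σ, with z_{0.3} = -0.5244 and z_{0.72} = 0.5828.
Eliminate σ: μ = (z₂·x₁ − z₁·x₂)/(z₂ − z₁) = (0.5828·-39 − (-0.5244)·0.52)/1.107 = -20.28.
Then σ = (x₂ − x₁)/(z₂ − z₁) = (0.52 − -39)/1.107 = 35.69.
Precision τ = 1/σ² = 1/35.69² = 0.000785.

μ = -20.28, τ = 0.000785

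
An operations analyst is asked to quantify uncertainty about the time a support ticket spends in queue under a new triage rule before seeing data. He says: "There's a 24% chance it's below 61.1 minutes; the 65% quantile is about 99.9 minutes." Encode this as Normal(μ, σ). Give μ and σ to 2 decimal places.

The p-quantile of Normal(μ,σ) is μ + z_p·σ, with z_{0.24} = -0.7063 and z_{0.65} = 0.3853.
Eliminate σ: μ = (z₂·x₁ − z₁·x₂)/(z₂ − z₁) = (0.3853·61.1 − (-0.7063)·99.9)/1.092 = 86.20.
Then σ = (x₂ − x₁)/(z₂ − z₁) = (99.9 − 61.1)/1.092 = 35.54.

μ = 86.20, σ = 35.54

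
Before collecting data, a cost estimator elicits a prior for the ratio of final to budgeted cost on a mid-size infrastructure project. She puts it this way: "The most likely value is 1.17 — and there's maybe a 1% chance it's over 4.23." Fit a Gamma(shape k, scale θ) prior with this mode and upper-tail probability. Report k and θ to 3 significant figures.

k ≈ 3.6, θ ≈ 0.45

Gamma(k,θ) with k>1 has mode (k−1)θ, so θ = 1.17/(k−1).
Need P(X < 4.23) = 0.99 with θ tied to k this way. Start at k = 2, θ = 1.17: P(X<4.23) ≈ 0.876.
Too low — raise k to concentrate. Iterating converges to k ≈ 3.6.
Then θ = 1.17/(3.6−1) ≈ 0.45.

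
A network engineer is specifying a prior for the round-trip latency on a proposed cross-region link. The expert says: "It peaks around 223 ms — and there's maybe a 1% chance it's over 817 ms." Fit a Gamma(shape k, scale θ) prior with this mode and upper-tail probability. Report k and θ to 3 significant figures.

Gamma(k,θ) with k>1 has mode (k−1)θ, so θ = 223/(k−1).
Need P(X < 817) = 0.99 with θ tied to k this way. Start at k = 2, θ = 223: P(X<817) ≈ 0.880.
Too low — raise k to concentrate. Iterating converges to k ≈ 3.54.
Then θ = 223/(3.54−1) ≈ 87.8.

k ≈ 3.54, θ ≈ 87.8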